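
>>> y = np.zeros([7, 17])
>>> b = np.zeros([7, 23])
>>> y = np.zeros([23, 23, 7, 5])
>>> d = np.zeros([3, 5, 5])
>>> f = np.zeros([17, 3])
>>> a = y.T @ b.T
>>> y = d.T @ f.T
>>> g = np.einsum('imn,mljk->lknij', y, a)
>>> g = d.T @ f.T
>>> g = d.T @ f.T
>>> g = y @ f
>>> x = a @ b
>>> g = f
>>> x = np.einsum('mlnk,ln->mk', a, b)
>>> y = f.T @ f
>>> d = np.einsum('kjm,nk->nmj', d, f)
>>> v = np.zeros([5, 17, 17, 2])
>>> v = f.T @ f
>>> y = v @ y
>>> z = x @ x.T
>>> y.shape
(3, 3)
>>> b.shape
(7, 23)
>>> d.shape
(17, 5, 5)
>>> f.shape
(17, 3)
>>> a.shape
(5, 7, 23, 7)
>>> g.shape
(17, 3)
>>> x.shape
(5, 7)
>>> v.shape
(3, 3)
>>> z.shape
(5, 5)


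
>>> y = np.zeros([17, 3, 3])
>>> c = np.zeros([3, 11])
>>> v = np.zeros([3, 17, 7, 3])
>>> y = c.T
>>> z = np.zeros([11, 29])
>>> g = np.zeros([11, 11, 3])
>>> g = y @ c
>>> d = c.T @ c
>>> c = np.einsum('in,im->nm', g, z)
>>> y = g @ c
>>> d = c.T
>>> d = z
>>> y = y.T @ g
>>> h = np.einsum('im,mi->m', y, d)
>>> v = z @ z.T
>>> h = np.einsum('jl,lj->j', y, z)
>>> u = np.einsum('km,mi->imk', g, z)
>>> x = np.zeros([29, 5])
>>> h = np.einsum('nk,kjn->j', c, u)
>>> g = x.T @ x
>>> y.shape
(29, 11)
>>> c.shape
(11, 29)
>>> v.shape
(11, 11)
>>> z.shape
(11, 29)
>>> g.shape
(5, 5)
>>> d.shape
(11, 29)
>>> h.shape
(11,)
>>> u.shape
(29, 11, 11)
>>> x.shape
(29, 5)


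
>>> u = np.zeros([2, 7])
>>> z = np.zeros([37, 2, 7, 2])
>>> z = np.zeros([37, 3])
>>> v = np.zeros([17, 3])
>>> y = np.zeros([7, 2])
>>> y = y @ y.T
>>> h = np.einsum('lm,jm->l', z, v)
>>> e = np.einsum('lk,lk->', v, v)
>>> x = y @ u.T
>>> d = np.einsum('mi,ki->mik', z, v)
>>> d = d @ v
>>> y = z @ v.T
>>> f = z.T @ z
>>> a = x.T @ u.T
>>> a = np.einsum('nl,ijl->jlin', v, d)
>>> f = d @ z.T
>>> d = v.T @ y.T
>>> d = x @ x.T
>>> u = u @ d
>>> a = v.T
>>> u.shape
(2, 7)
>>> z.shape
(37, 3)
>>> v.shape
(17, 3)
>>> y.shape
(37, 17)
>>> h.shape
(37,)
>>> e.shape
()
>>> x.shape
(7, 2)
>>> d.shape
(7, 7)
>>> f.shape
(37, 3, 37)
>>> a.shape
(3, 17)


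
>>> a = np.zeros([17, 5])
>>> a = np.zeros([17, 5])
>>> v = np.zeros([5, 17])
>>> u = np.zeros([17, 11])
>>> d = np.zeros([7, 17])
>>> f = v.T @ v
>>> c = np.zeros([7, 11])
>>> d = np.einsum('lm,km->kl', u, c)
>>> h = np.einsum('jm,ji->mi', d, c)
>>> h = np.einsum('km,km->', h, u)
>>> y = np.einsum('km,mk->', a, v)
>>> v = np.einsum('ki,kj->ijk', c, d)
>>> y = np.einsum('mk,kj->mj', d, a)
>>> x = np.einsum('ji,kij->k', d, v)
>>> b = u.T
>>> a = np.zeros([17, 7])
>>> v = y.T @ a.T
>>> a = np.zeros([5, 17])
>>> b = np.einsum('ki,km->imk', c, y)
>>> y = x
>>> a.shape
(5, 17)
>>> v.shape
(5, 17)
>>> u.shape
(17, 11)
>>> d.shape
(7, 17)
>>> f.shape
(17, 17)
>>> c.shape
(7, 11)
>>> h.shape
()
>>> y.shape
(11,)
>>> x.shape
(11,)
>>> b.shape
(11, 5, 7)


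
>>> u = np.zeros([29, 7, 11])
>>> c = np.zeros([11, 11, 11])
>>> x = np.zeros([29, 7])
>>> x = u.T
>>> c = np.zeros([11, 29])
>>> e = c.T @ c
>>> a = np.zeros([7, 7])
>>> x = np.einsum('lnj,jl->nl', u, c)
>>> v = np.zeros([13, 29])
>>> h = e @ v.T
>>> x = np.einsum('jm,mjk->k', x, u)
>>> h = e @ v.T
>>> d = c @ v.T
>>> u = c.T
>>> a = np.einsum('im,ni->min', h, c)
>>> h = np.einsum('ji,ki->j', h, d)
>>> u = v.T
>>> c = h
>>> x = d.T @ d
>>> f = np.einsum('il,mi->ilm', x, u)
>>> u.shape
(29, 13)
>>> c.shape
(29,)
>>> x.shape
(13, 13)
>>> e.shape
(29, 29)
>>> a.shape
(13, 29, 11)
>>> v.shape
(13, 29)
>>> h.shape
(29,)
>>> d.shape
(11, 13)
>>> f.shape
(13, 13, 29)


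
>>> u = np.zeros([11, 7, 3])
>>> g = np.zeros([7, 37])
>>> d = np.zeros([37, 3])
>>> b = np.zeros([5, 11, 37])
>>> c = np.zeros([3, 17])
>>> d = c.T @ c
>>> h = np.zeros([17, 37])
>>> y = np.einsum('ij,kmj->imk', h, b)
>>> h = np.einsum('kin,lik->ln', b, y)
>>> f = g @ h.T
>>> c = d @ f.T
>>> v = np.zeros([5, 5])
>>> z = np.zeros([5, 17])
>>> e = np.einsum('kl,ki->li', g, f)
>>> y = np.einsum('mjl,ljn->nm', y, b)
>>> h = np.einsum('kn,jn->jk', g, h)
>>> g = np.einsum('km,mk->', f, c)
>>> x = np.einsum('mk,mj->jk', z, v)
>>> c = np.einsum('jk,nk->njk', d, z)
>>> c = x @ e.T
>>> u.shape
(11, 7, 3)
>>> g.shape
()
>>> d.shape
(17, 17)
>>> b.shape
(5, 11, 37)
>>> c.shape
(5, 37)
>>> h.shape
(17, 7)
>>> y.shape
(37, 17)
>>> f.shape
(7, 17)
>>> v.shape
(5, 5)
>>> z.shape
(5, 17)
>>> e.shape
(37, 17)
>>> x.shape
(5, 17)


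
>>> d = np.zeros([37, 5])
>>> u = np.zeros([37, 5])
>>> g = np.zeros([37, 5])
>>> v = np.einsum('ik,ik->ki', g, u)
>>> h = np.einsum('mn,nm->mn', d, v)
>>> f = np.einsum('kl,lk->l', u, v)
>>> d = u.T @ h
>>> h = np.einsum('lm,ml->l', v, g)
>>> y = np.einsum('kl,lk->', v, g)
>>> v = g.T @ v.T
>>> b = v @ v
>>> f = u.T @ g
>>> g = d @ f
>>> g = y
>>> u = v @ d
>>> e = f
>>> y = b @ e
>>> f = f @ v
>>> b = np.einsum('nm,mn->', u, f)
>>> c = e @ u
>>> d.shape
(5, 5)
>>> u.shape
(5, 5)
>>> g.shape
()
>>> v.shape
(5, 5)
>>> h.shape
(5,)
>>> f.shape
(5, 5)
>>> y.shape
(5, 5)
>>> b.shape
()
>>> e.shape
(5, 5)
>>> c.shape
(5, 5)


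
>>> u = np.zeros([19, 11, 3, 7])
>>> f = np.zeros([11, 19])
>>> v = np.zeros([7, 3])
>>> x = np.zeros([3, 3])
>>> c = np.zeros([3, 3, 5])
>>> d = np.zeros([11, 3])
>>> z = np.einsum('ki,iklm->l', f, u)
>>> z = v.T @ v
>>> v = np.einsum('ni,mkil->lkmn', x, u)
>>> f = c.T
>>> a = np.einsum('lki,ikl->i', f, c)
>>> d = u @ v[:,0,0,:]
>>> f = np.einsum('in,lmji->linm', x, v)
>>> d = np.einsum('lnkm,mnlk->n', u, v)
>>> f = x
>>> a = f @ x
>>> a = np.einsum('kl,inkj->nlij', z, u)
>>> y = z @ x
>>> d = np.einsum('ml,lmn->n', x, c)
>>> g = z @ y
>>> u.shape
(19, 11, 3, 7)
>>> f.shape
(3, 3)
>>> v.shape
(7, 11, 19, 3)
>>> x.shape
(3, 3)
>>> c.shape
(3, 3, 5)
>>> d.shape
(5,)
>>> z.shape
(3, 3)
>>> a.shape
(11, 3, 19, 7)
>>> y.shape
(3, 3)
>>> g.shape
(3, 3)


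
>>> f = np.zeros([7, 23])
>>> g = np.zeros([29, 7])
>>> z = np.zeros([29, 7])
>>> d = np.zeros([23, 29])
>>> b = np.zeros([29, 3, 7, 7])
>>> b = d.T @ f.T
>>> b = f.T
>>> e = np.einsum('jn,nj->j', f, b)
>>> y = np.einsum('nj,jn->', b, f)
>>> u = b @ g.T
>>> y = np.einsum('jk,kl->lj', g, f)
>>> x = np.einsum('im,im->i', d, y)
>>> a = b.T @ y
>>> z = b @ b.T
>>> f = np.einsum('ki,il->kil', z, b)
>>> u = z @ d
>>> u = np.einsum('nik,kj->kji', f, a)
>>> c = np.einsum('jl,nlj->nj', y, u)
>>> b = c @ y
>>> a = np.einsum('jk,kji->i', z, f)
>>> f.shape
(23, 23, 7)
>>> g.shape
(29, 7)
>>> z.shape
(23, 23)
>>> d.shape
(23, 29)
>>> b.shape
(7, 29)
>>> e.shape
(7,)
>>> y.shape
(23, 29)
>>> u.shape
(7, 29, 23)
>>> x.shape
(23,)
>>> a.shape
(7,)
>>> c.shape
(7, 23)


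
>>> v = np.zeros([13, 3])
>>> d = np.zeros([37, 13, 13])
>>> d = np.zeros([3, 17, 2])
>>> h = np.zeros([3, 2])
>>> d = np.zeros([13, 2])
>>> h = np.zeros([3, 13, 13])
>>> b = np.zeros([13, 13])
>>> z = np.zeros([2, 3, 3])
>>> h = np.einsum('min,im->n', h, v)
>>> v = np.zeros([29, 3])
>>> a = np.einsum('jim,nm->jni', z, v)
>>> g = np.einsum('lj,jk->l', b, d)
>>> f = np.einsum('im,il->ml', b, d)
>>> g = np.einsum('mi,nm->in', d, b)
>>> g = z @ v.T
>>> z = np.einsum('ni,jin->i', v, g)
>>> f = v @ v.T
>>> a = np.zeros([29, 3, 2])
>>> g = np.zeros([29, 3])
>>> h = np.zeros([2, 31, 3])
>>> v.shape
(29, 3)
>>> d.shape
(13, 2)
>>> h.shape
(2, 31, 3)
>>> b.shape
(13, 13)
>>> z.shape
(3,)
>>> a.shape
(29, 3, 2)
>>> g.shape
(29, 3)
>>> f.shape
(29, 29)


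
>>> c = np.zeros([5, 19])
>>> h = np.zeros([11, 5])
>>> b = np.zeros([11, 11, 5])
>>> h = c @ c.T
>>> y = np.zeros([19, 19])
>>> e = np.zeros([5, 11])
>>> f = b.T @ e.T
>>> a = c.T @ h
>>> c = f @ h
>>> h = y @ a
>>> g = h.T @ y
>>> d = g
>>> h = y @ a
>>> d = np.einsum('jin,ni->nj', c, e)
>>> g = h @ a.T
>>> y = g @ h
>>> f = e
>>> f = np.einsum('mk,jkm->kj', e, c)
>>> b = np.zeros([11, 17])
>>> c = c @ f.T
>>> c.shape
(5, 11, 11)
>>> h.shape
(19, 5)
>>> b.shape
(11, 17)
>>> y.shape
(19, 5)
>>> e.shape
(5, 11)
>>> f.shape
(11, 5)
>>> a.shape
(19, 5)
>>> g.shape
(19, 19)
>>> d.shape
(5, 5)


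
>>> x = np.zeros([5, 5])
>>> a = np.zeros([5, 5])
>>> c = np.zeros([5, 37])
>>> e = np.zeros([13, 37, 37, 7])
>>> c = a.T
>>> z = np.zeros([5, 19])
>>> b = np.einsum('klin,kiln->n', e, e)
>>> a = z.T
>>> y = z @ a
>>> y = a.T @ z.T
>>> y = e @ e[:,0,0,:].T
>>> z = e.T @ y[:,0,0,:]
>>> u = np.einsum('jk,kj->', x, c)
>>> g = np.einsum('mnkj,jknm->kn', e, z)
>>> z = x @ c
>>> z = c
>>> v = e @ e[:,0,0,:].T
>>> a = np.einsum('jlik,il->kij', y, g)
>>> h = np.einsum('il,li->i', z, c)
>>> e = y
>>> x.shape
(5, 5)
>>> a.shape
(13, 37, 13)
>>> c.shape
(5, 5)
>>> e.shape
(13, 37, 37, 13)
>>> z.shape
(5, 5)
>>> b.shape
(7,)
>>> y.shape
(13, 37, 37, 13)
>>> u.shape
()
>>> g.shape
(37, 37)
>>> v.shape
(13, 37, 37, 13)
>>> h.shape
(5,)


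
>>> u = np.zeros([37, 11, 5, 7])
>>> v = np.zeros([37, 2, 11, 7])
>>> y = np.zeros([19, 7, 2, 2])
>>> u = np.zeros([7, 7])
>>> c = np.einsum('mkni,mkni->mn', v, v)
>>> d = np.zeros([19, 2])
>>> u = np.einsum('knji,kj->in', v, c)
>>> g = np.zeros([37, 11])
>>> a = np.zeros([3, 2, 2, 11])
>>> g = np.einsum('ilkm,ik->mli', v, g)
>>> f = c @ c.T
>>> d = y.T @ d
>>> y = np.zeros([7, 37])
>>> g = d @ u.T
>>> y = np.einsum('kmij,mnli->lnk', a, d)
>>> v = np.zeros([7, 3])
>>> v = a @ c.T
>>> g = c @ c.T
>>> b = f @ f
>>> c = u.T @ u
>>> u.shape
(7, 2)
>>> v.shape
(3, 2, 2, 37)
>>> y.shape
(7, 2, 3)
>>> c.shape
(2, 2)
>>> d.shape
(2, 2, 7, 2)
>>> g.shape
(37, 37)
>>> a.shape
(3, 2, 2, 11)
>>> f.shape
(37, 37)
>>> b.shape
(37, 37)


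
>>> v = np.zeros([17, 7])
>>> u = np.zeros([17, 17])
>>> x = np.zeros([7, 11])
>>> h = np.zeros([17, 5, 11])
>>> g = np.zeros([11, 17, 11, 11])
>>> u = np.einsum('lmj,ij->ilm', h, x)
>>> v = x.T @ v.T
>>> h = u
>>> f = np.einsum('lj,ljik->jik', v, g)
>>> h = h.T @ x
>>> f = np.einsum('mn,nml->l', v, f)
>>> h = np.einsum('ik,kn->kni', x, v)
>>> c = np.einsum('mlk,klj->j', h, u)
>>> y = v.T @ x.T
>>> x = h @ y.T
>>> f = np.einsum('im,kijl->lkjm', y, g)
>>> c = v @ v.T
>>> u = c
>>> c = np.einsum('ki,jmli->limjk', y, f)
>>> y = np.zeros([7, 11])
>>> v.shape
(11, 17)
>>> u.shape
(11, 11)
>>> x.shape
(11, 17, 17)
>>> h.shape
(11, 17, 7)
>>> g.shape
(11, 17, 11, 11)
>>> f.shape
(11, 11, 11, 7)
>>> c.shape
(11, 7, 11, 11, 17)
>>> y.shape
(7, 11)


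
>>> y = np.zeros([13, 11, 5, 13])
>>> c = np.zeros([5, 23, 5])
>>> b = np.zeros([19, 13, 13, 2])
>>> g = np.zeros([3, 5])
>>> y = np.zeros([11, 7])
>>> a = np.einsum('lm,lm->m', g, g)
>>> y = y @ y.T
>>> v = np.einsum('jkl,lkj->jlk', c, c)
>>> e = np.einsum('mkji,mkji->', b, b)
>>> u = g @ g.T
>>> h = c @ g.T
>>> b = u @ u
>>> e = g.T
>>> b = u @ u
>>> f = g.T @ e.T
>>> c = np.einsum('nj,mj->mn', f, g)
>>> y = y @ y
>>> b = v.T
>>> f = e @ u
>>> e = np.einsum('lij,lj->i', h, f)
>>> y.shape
(11, 11)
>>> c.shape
(3, 5)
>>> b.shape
(23, 5, 5)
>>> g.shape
(3, 5)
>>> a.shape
(5,)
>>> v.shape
(5, 5, 23)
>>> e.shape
(23,)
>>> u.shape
(3, 3)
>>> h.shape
(5, 23, 3)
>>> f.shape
(5, 3)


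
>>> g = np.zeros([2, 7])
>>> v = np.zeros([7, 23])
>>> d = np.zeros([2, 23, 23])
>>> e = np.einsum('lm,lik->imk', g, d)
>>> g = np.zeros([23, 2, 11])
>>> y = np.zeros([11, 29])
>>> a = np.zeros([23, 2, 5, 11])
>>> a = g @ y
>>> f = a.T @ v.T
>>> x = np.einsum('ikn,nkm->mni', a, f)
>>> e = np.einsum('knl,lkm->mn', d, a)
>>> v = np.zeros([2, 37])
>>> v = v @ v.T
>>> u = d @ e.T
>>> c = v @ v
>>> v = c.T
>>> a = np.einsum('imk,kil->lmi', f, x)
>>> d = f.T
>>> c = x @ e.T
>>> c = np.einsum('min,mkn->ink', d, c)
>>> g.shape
(23, 2, 11)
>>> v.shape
(2, 2)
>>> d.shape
(7, 2, 29)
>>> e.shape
(29, 23)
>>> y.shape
(11, 29)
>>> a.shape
(23, 2, 29)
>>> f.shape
(29, 2, 7)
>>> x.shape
(7, 29, 23)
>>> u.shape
(2, 23, 29)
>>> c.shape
(2, 29, 29)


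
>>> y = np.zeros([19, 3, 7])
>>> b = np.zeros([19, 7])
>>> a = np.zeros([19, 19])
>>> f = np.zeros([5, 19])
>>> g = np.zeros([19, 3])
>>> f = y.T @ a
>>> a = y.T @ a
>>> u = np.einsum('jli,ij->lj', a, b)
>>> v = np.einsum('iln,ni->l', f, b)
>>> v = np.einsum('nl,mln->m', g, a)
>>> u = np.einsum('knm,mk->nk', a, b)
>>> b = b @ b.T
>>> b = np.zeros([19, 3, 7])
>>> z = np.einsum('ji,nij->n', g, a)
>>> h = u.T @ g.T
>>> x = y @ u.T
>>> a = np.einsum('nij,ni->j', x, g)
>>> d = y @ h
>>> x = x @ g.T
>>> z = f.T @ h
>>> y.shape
(19, 3, 7)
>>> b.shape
(19, 3, 7)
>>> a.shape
(3,)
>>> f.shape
(7, 3, 19)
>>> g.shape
(19, 3)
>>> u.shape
(3, 7)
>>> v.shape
(7,)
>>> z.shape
(19, 3, 19)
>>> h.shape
(7, 19)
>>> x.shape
(19, 3, 19)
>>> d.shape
(19, 3, 19)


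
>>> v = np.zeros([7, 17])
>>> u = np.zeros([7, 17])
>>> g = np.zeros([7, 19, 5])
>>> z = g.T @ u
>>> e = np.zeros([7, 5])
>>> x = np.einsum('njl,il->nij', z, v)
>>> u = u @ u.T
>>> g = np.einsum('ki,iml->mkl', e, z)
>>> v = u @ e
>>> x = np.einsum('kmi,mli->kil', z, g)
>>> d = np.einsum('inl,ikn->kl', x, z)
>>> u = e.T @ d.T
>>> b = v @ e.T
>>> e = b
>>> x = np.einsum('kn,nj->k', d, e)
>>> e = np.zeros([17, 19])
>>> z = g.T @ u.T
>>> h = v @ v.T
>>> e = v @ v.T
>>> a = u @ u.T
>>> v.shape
(7, 5)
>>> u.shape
(5, 19)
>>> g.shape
(19, 7, 17)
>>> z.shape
(17, 7, 5)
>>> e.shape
(7, 7)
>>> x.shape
(19,)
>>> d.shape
(19, 7)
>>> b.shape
(7, 7)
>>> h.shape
(7, 7)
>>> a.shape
(5, 5)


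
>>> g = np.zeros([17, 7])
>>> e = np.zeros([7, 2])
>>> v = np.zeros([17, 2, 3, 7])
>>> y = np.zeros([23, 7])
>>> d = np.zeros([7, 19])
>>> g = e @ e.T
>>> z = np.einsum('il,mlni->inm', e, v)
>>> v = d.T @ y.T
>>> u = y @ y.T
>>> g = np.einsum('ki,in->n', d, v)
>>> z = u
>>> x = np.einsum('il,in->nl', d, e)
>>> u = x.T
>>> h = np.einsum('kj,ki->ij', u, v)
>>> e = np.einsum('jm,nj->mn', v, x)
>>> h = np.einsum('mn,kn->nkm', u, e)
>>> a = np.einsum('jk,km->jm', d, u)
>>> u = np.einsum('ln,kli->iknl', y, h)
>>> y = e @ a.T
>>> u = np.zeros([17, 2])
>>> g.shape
(23,)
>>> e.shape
(23, 2)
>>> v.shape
(19, 23)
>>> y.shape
(23, 7)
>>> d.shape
(7, 19)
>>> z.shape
(23, 23)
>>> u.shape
(17, 2)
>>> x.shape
(2, 19)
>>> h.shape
(2, 23, 19)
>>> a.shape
(7, 2)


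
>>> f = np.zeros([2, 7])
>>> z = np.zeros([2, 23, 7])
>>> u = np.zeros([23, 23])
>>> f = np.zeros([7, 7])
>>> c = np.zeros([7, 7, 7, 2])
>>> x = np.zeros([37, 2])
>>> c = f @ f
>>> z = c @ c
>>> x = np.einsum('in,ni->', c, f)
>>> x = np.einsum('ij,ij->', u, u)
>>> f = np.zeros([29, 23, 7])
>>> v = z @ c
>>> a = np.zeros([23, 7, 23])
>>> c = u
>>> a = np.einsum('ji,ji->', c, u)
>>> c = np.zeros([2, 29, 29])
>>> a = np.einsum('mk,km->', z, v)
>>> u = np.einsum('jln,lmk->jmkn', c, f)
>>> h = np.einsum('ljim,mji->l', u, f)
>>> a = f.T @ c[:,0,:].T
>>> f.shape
(29, 23, 7)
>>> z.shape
(7, 7)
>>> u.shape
(2, 23, 7, 29)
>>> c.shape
(2, 29, 29)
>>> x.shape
()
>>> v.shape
(7, 7)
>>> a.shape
(7, 23, 2)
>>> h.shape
(2,)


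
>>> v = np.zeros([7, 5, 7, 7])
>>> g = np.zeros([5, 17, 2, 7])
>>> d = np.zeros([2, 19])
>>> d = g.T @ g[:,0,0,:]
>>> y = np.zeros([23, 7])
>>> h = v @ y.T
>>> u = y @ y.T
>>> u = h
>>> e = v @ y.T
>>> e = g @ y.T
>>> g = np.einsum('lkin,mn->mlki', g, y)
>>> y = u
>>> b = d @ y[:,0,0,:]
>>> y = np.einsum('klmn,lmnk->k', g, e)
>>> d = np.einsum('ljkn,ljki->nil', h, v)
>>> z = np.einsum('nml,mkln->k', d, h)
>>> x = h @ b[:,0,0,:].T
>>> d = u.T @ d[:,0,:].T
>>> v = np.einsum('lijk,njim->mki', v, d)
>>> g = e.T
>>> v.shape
(23, 7, 5)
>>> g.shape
(23, 2, 17, 5)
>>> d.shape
(23, 7, 5, 23)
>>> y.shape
(23,)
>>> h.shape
(7, 5, 7, 23)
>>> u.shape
(7, 5, 7, 23)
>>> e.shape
(5, 17, 2, 23)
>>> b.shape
(7, 2, 17, 23)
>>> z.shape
(5,)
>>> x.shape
(7, 5, 7, 7)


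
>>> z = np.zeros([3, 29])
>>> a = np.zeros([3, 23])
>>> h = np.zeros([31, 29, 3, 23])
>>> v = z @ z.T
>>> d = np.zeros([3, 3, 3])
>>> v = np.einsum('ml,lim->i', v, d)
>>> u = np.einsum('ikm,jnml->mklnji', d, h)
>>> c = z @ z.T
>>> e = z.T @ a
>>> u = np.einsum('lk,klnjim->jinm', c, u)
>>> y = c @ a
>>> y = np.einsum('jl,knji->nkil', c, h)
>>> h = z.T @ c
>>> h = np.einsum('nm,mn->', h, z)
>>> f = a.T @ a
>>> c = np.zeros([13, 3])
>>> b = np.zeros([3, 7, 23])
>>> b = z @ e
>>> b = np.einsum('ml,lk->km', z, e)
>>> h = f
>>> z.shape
(3, 29)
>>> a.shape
(3, 23)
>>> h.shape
(23, 23)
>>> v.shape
(3,)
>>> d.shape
(3, 3, 3)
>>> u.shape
(29, 31, 23, 3)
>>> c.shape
(13, 3)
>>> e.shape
(29, 23)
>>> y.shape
(29, 31, 23, 3)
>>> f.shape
(23, 23)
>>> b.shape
(23, 3)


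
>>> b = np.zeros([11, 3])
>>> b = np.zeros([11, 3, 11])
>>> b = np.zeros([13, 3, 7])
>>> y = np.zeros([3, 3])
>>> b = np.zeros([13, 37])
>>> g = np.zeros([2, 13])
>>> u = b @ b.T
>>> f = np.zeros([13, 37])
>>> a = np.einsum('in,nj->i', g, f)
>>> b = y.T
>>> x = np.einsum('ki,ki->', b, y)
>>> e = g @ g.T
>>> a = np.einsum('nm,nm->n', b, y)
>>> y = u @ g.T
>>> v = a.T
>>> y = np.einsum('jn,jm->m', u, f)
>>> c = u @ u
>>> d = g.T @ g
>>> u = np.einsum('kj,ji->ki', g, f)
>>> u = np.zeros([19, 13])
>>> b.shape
(3, 3)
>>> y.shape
(37,)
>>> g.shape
(2, 13)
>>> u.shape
(19, 13)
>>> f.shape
(13, 37)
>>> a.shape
(3,)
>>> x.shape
()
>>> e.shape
(2, 2)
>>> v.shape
(3,)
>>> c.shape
(13, 13)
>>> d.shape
(13, 13)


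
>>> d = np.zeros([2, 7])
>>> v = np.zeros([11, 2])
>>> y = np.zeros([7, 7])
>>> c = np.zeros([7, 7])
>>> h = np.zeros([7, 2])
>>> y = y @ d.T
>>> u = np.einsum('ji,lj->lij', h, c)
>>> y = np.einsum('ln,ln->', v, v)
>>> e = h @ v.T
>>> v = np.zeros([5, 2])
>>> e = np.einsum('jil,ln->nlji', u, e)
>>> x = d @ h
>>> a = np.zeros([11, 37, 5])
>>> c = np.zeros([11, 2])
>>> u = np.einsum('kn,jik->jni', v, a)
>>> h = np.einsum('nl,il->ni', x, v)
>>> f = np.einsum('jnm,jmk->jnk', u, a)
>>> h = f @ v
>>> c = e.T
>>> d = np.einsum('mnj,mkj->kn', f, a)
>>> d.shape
(37, 2)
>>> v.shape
(5, 2)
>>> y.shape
()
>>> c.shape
(2, 7, 7, 11)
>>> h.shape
(11, 2, 2)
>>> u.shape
(11, 2, 37)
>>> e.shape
(11, 7, 7, 2)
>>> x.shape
(2, 2)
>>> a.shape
(11, 37, 5)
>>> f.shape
(11, 2, 5)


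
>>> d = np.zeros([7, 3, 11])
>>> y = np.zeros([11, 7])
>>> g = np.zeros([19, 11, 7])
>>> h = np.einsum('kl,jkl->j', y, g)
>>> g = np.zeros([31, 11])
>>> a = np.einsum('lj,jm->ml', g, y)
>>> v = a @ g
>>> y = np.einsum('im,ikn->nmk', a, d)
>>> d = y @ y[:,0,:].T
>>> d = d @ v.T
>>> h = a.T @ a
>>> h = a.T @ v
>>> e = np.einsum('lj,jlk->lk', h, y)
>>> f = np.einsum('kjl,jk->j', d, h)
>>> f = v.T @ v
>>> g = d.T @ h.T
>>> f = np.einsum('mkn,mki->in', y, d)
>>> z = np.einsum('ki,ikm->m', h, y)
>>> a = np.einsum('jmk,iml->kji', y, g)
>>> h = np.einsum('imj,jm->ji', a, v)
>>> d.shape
(11, 31, 7)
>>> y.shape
(11, 31, 3)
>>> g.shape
(7, 31, 31)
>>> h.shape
(7, 3)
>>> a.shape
(3, 11, 7)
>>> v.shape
(7, 11)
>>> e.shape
(31, 3)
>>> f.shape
(7, 3)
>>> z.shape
(3,)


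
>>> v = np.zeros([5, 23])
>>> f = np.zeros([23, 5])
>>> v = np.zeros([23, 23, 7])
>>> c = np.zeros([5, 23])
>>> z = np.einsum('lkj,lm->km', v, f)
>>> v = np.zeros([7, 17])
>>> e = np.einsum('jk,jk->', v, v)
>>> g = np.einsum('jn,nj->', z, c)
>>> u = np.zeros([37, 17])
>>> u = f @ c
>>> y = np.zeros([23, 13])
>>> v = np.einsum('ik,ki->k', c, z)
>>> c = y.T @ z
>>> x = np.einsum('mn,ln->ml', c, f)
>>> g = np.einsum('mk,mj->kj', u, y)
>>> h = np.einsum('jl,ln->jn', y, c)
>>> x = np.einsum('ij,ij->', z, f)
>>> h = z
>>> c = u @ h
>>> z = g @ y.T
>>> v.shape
(23,)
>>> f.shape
(23, 5)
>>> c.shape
(23, 5)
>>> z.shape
(23, 23)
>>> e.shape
()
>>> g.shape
(23, 13)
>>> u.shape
(23, 23)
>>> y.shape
(23, 13)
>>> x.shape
()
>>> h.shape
(23, 5)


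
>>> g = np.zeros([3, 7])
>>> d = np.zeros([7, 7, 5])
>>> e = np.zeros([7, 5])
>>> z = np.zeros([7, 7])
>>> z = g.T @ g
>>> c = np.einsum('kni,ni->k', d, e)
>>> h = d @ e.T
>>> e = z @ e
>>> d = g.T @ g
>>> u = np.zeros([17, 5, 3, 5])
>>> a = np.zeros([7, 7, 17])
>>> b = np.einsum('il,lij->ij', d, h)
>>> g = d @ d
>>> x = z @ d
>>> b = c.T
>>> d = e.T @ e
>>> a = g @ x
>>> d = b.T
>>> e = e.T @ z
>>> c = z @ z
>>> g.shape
(7, 7)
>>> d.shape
(7,)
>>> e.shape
(5, 7)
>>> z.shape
(7, 7)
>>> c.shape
(7, 7)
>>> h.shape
(7, 7, 7)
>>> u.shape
(17, 5, 3, 5)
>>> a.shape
(7, 7)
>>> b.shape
(7,)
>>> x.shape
(7, 7)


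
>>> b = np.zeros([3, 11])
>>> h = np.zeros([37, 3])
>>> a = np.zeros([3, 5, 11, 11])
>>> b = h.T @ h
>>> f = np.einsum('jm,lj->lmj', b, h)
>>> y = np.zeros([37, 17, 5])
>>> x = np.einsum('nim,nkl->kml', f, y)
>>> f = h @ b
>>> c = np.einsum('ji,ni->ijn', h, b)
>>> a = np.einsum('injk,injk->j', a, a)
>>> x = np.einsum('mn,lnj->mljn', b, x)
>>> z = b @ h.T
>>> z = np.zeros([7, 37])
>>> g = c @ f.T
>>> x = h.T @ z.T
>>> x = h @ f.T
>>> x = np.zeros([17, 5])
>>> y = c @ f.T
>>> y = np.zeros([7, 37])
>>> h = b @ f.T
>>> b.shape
(3, 3)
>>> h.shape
(3, 37)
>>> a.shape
(11,)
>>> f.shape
(37, 3)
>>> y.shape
(7, 37)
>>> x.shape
(17, 5)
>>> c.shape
(3, 37, 3)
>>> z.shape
(7, 37)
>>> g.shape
(3, 37, 37)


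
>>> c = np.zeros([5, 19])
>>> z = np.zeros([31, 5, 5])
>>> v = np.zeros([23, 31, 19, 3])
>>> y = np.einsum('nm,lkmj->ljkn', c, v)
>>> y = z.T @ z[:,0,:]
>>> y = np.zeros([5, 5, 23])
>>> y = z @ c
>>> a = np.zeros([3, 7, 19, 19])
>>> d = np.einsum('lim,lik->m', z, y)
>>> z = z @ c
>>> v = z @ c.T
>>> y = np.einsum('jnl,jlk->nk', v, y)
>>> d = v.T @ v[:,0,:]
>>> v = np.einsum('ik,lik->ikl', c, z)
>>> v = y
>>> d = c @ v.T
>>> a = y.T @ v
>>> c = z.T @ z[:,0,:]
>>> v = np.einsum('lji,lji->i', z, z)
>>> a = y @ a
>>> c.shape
(19, 5, 19)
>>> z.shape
(31, 5, 19)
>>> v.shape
(19,)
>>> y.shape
(5, 19)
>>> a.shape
(5, 19)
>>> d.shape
(5, 5)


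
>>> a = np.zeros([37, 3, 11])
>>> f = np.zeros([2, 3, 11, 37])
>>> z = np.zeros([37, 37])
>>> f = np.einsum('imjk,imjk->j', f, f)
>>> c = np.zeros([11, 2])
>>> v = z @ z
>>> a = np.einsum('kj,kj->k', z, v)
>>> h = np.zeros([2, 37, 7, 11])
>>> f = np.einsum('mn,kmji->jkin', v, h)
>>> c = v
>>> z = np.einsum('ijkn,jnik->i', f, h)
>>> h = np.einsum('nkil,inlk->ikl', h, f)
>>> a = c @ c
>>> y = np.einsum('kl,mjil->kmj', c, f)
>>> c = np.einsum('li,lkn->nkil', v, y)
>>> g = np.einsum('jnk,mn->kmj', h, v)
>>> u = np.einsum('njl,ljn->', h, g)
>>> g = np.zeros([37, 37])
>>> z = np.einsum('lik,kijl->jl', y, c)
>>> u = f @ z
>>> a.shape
(37, 37)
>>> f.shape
(7, 2, 11, 37)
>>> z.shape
(37, 37)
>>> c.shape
(2, 7, 37, 37)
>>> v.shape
(37, 37)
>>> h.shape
(7, 37, 11)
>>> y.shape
(37, 7, 2)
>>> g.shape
(37, 37)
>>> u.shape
(7, 2, 11, 37)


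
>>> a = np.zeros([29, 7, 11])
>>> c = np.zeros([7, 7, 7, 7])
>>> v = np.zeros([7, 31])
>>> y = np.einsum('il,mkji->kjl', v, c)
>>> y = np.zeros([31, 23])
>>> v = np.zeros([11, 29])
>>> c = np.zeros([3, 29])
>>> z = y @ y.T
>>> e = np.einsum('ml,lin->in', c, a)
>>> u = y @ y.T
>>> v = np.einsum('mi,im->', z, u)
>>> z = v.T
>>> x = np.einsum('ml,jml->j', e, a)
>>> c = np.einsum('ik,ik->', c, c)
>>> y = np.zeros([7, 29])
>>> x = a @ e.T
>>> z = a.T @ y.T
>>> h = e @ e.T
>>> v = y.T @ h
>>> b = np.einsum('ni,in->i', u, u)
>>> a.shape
(29, 7, 11)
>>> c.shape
()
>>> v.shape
(29, 7)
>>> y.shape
(7, 29)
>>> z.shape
(11, 7, 7)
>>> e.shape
(7, 11)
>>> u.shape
(31, 31)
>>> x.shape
(29, 7, 7)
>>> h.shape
(7, 7)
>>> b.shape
(31,)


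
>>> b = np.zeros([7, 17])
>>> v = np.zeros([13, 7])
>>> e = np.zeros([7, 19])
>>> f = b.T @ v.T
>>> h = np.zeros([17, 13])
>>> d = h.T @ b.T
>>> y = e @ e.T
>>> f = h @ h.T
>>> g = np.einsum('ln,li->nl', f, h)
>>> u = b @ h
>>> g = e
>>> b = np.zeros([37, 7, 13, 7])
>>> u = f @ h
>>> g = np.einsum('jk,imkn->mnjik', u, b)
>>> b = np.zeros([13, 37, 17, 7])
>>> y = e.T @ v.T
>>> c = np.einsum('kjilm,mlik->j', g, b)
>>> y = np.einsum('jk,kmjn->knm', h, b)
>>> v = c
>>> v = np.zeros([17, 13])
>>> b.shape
(13, 37, 17, 7)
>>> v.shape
(17, 13)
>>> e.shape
(7, 19)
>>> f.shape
(17, 17)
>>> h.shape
(17, 13)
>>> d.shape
(13, 7)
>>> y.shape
(13, 7, 37)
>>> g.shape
(7, 7, 17, 37, 13)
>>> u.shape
(17, 13)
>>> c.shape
(7,)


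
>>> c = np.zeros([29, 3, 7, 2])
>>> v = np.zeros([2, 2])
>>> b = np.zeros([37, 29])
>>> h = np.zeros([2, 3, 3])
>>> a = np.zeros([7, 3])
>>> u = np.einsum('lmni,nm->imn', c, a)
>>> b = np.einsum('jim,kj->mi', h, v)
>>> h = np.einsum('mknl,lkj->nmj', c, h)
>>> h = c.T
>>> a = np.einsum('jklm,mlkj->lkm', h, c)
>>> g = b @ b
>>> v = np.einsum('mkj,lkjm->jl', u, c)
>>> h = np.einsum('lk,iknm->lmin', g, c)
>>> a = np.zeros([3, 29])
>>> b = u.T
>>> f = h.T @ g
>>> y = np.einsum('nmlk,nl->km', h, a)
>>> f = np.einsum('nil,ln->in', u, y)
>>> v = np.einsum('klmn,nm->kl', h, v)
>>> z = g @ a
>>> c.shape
(29, 3, 7, 2)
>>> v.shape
(3, 2)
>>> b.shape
(7, 3, 2)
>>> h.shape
(3, 2, 29, 7)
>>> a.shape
(3, 29)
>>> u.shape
(2, 3, 7)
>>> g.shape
(3, 3)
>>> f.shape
(3, 2)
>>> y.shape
(7, 2)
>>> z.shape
(3, 29)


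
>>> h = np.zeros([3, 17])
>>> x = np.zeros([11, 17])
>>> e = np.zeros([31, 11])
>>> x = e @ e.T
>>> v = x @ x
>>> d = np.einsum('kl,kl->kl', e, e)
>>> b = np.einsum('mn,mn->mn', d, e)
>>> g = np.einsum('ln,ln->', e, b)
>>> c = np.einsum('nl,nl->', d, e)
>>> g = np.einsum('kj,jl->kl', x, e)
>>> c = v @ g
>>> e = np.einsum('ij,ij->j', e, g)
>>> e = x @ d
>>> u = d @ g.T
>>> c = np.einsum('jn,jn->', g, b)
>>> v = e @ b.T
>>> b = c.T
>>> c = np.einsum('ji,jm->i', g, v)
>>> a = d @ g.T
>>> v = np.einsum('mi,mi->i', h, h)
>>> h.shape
(3, 17)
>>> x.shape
(31, 31)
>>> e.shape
(31, 11)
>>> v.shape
(17,)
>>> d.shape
(31, 11)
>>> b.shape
()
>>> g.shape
(31, 11)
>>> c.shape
(11,)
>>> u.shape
(31, 31)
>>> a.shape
(31, 31)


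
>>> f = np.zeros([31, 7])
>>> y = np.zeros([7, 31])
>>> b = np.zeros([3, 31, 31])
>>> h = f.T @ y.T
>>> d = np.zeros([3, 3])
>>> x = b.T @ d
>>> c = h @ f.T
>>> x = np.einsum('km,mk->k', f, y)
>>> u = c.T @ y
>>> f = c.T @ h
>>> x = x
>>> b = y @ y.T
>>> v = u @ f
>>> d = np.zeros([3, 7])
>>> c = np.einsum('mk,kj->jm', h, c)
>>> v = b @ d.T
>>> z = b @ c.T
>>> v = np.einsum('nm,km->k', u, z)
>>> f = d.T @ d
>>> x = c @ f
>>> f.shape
(7, 7)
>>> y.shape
(7, 31)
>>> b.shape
(7, 7)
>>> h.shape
(7, 7)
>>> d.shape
(3, 7)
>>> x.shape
(31, 7)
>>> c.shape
(31, 7)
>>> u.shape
(31, 31)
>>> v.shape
(7,)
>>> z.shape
(7, 31)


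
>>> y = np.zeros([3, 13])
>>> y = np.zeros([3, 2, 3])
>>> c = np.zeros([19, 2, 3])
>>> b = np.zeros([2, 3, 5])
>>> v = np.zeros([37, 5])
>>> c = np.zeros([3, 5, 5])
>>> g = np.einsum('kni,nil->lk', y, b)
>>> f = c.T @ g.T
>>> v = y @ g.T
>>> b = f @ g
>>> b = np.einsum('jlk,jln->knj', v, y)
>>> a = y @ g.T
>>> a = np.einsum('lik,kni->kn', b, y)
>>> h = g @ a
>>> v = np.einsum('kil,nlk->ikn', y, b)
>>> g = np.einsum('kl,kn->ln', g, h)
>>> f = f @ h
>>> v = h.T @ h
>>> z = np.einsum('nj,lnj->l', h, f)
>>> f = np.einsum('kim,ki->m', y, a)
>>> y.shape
(3, 2, 3)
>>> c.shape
(3, 5, 5)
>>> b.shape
(5, 3, 3)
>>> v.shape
(2, 2)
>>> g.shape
(3, 2)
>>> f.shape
(3,)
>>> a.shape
(3, 2)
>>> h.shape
(5, 2)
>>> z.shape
(5,)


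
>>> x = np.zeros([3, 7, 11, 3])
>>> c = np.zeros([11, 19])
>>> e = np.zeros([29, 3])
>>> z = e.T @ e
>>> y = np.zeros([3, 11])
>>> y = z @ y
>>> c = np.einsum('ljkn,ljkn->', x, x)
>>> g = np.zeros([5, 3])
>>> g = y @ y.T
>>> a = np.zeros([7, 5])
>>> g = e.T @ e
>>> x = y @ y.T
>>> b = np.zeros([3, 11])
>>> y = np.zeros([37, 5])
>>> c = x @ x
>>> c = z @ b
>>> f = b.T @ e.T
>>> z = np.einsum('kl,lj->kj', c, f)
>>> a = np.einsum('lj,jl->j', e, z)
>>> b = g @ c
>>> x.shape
(3, 3)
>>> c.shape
(3, 11)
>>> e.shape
(29, 3)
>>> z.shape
(3, 29)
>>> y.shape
(37, 5)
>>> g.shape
(3, 3)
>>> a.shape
(3,)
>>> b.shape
(3, 11)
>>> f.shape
(11, 29)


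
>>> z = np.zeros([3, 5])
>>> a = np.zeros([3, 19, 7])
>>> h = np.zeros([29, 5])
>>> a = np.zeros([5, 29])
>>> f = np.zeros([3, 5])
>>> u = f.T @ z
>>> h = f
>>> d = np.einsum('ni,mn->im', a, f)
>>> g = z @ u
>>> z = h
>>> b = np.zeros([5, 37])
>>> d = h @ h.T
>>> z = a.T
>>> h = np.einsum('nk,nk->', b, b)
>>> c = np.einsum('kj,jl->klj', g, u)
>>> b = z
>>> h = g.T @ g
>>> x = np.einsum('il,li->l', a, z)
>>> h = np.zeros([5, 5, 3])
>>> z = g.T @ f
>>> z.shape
(5, 5)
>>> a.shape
(5, 29)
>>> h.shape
(5, 5, 3)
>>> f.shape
(3, 5)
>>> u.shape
(5, 5)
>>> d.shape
(3, 3)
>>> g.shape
(3, 5)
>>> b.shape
(29, 5)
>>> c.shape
(3, 5, 5)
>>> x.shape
(29,)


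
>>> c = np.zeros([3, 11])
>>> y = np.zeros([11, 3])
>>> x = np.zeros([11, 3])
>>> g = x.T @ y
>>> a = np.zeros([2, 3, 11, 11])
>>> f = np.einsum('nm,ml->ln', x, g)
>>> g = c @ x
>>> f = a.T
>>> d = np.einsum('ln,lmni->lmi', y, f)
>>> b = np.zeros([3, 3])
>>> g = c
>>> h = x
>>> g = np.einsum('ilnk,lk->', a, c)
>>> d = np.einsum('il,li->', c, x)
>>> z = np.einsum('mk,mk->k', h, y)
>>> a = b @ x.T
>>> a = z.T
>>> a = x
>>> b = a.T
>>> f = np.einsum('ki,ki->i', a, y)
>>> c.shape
(3, 11)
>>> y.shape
(11, 3)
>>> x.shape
(11, 3)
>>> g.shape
()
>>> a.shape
(11, 3)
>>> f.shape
(3,)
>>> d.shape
()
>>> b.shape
(3, 11)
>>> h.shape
(11, 3)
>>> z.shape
(3,)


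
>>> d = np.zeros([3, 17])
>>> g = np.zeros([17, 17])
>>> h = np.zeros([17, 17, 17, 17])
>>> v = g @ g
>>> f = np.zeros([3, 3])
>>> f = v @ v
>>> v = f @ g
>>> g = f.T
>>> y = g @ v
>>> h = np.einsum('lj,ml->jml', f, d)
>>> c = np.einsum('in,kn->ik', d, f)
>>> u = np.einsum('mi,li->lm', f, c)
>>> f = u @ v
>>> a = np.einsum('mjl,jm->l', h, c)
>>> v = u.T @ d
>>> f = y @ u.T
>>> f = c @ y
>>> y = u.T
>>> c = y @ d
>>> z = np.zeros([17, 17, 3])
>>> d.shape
(3, 17)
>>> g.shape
(17, 17)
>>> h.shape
(17, 3, 17)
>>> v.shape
(17, 17)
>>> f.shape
(3, 17)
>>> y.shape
(17, 3)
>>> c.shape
(17, 17)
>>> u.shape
(3, 17)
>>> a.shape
(17,)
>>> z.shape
(17, 17, 3)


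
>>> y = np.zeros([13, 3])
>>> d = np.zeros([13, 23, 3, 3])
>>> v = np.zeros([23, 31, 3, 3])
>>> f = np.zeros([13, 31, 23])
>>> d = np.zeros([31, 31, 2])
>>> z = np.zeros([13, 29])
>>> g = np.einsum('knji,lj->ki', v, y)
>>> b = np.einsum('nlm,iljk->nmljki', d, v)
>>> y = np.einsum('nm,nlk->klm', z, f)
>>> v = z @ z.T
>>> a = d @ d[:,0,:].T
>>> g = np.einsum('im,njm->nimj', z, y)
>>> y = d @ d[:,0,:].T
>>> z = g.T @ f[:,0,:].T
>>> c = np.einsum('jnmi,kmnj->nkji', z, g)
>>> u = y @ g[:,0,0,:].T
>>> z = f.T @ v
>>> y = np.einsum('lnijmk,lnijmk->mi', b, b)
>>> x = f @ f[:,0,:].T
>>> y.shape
(3, 31)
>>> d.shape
(31, 31, 2)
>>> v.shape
(13, 13)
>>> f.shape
(13, 31, 23)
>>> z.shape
(23, 31, 13)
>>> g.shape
(23, 13, 29, 31)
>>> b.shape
(31, 2, 31, 3, 3, 23)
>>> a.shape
(31, 31, 31)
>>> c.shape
(29, 23, 31, 13)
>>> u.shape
(31, 31, 23)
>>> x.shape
(13, 31, 13)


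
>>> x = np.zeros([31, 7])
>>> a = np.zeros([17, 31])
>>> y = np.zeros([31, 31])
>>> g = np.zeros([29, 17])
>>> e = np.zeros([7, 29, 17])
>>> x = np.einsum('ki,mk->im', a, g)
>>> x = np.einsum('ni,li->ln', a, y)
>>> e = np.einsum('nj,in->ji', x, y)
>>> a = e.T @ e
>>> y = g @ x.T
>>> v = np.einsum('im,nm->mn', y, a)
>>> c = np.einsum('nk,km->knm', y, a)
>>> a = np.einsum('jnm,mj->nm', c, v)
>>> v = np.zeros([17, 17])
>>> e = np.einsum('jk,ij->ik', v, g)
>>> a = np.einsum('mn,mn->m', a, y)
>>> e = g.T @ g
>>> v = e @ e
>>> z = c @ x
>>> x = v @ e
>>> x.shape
(17, 17)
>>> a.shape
(29,)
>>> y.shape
(29, 31)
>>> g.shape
(29, 17)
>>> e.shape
(17, 17)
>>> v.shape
(17, 17)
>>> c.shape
(31, 29, 31)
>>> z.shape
(31, 29, 17)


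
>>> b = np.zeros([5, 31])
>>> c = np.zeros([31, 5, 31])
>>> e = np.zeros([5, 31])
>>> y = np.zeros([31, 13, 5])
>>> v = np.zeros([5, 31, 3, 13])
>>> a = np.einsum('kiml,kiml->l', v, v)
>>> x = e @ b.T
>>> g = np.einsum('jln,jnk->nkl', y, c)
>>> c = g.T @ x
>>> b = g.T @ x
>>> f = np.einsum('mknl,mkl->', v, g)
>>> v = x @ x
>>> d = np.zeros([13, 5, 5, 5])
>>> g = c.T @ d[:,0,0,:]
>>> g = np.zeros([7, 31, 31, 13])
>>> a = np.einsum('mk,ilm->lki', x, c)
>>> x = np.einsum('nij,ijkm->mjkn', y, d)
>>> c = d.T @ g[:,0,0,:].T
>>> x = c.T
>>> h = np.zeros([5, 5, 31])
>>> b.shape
(13, 31, 5)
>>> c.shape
(5, 5, 5, 7)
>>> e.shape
(5, 31)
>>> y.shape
(31, 13, 5)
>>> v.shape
(5, 5)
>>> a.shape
(31, 5, 13)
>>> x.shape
(7, 5, 5, 5)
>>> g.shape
(7, 31, 31, 13)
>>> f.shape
()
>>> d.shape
(13, 5, 5, 5)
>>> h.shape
(5, 5, 31)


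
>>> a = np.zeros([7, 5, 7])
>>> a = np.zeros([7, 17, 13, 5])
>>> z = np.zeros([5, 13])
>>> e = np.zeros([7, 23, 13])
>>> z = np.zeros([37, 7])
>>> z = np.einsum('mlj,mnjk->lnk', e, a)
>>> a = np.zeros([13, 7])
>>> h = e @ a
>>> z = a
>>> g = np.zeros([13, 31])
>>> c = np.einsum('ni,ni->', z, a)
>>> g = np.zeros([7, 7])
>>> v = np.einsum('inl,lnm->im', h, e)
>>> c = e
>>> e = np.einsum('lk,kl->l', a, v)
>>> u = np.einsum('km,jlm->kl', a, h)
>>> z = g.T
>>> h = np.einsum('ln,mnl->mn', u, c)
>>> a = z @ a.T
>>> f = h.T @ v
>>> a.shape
(7, 13)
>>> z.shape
(7, 7)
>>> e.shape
(13,)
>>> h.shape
(7, 23)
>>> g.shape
(7, 7)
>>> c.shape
(7, 23, 13)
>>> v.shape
(7, 13)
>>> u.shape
(13, 23)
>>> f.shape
(23, 13)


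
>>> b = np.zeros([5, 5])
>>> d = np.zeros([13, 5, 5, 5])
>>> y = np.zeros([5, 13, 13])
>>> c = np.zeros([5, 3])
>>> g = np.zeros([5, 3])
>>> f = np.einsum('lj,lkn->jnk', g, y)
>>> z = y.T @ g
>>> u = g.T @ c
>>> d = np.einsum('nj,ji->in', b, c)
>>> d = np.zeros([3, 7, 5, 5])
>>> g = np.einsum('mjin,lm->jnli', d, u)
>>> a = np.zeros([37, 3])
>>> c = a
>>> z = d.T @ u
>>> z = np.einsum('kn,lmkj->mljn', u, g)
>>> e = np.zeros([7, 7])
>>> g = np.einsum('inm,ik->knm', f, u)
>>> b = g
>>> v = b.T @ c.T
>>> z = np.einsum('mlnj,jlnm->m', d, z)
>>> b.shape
(3, 13, 13)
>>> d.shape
(3, 7, 5, 5)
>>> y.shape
(5, 13, 13)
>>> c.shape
(37, 3)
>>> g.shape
(3, 13, 13)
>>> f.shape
(3, 13, 13)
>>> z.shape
(3,)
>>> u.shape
(3, 3)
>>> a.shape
(37, 3)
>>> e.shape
(7, 7)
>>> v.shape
(13, 13, 37)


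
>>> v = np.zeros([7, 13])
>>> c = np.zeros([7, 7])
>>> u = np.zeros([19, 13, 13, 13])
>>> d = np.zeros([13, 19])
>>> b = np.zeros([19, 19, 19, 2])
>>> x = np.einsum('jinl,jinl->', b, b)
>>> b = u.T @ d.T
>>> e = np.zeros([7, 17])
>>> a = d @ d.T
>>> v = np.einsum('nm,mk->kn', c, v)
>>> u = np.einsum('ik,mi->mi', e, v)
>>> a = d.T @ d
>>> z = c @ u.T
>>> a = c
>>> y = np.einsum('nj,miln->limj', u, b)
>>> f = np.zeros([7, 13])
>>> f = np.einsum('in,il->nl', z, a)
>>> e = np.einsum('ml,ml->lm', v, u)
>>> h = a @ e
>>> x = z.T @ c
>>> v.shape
(13, 7)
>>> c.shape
(7, 7)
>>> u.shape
(13, 7)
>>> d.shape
(13, 19)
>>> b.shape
(13, 13, 13, 13)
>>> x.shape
(13, 7)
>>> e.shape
(7, 13)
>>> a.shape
(7, 7)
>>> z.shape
(7, 13)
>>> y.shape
(13, 13, 13, 7)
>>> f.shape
(13, 7)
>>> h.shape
(7, 13)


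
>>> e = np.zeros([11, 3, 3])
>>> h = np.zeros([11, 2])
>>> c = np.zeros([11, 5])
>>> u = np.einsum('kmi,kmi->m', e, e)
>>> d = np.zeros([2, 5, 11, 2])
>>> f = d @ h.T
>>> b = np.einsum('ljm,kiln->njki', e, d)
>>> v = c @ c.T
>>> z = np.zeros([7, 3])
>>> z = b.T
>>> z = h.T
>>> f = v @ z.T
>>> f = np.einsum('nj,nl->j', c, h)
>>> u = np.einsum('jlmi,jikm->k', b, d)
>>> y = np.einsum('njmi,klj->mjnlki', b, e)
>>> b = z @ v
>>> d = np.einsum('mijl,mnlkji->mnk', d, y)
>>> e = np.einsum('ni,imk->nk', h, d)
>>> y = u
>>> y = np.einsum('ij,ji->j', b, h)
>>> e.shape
(11, 3)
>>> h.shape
(11, 2)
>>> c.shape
(11, 5)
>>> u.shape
(11,)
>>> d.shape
(2, 3, 3)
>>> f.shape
(5,)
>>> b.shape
(2, 11)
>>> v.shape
(11, 11)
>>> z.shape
(2, 11)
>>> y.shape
(11,)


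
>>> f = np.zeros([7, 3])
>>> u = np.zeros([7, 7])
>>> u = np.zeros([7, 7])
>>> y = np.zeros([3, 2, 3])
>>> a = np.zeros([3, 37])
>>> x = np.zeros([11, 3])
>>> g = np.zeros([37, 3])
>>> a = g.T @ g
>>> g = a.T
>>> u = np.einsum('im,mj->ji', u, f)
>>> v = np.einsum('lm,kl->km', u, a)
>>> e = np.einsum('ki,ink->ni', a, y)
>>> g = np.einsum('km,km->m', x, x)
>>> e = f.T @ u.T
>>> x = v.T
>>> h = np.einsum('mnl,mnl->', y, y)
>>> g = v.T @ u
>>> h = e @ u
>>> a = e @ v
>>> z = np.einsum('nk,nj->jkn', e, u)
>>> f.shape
(7, 3)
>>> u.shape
(3, 7)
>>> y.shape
(3, 2, 3)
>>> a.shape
(3, 7)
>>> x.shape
(7, 3)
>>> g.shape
(7, 7)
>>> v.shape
(3, 7)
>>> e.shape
(3, 3)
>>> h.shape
(3, 7)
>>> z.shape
(7, 3, 3)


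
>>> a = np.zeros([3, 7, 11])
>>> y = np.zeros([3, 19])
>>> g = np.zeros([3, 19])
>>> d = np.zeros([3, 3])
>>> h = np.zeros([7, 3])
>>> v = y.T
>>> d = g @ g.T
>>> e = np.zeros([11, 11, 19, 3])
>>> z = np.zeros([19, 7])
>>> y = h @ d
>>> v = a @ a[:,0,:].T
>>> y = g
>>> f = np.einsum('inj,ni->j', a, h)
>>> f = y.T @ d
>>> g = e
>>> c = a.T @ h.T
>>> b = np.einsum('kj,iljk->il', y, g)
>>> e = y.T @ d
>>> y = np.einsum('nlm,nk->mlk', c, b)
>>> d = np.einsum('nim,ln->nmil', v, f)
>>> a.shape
(3, 7, 11)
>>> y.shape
(7, 7, 11)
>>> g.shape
(11, 11, 19, 3)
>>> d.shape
(3, 3, 7, 19)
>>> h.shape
(7, 3)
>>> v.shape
(3, 7, 3)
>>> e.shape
(19, 3)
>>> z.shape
(19, 7)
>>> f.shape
(19, 3)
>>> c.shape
(11, 7, 7)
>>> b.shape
(11, 11)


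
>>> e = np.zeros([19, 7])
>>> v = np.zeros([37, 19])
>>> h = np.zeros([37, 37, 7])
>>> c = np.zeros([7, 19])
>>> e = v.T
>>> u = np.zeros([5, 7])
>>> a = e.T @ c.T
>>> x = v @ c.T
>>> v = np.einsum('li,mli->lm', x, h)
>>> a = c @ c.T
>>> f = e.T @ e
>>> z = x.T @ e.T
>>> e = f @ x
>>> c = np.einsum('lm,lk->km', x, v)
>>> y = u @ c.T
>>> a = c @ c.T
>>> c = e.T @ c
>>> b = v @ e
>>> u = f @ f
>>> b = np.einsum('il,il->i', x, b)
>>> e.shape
(37, 7)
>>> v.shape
(37, 37)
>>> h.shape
(37, 37, 7)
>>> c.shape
(7, 7)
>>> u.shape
(37, 37)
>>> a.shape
(37, 37)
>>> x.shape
(37, 7)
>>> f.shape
(37, 37)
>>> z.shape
(7, 19)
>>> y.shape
(5, 37)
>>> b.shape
(37,)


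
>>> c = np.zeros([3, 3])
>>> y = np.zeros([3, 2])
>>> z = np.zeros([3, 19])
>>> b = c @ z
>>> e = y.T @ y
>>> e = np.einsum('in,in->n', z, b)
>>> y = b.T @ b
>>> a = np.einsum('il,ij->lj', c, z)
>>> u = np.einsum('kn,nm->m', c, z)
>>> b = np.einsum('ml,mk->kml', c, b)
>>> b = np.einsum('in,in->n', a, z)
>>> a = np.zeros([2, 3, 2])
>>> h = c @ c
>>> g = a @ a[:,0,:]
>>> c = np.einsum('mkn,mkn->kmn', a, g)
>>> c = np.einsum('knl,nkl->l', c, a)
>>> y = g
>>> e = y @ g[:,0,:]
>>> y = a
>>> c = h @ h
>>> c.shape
(3, 3)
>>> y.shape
(2, 3, 2)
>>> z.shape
(3, 19)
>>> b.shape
(19,)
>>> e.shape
(2, 3, 2)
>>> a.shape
(2, 3, 2)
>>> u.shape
(19,)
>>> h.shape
(3, 3)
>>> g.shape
(2, 3, 2)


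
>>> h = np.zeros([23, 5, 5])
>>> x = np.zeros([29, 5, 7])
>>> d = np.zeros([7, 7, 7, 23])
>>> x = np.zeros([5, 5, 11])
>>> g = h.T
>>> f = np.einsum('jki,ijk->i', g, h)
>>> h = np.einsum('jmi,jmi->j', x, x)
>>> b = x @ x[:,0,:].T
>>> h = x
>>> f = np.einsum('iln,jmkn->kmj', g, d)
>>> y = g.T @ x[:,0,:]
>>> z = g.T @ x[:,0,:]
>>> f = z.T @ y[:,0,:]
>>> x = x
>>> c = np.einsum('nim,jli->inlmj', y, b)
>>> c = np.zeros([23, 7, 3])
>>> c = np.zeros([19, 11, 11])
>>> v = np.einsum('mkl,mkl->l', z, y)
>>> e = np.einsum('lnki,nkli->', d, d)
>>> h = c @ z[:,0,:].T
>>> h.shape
(19, 11, 23)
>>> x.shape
(5, 5, 11)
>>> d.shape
(7, 7, 7, 23)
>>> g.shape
(5, 5, 23)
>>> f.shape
(11, 5, 11)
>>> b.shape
(5, 5, 5)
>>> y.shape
(23, 5, 11)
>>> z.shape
(23, 5, 11)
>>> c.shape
(19, 11, 11)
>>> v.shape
(11,)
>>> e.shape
()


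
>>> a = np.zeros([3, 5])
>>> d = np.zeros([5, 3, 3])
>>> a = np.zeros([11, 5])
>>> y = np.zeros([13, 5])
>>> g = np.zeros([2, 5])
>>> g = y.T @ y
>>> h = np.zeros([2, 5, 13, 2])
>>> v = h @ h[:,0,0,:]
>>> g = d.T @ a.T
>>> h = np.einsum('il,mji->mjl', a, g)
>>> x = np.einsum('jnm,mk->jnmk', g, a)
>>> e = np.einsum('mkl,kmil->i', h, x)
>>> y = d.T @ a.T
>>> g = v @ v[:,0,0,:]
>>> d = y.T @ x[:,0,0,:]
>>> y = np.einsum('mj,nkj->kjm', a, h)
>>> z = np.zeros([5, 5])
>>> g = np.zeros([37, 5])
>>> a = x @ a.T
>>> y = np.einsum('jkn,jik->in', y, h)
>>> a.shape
(3, 3, 11, 11)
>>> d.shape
(11, 3, 5)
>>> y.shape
(3, 11)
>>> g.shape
(37, 5)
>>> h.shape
(3, 3, 5)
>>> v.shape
(2, 5, 13, 2)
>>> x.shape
(3, 3, 11, 5)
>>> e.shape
(11,)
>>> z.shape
(5, 5)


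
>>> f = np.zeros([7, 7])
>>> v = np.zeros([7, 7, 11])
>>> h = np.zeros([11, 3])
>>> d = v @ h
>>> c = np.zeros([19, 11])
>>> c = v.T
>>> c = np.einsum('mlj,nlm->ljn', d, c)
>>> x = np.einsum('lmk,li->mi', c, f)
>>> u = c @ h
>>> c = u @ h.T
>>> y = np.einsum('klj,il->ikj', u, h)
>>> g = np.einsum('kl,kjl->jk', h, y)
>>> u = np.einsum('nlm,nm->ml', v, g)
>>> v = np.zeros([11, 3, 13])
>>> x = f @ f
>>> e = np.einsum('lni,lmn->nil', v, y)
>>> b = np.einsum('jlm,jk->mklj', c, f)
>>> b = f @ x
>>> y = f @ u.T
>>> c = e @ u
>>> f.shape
(7, 7)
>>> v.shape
(11, 3, 13)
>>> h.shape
(11, 3)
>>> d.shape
(7, 7, 3)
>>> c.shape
(3, 13, 7)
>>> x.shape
(7, 7)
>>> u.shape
(11, 7)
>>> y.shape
(7, 11)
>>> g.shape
(7, 11)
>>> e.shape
(3, 13, 11)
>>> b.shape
(7, 7)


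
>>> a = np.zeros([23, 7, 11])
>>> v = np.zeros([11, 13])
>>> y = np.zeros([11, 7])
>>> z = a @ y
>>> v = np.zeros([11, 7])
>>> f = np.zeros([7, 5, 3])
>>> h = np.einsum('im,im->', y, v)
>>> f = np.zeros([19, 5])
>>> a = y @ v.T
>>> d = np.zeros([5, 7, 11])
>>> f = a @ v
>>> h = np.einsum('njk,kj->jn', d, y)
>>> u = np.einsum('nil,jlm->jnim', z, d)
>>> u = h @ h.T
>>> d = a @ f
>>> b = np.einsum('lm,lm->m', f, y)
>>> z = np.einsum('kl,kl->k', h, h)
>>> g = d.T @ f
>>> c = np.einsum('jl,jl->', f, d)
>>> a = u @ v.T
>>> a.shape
(7, 11)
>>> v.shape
(11, 7)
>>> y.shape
(11, 7)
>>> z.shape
(7,)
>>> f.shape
(11, 7)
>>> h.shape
(7, 5)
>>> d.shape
(11, 7)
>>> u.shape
(7, 7)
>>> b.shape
(7,)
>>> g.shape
(7, 7)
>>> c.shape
()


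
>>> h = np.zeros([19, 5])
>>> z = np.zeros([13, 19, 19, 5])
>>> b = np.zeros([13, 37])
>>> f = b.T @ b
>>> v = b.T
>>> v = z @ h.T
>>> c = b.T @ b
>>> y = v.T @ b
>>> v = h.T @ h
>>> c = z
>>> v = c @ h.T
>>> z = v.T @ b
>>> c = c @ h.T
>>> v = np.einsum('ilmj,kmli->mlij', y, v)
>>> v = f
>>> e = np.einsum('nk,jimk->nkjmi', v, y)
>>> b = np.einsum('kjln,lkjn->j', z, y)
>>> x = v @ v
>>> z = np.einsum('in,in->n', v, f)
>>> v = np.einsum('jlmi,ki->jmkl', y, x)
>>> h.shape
(19, 5)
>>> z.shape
(37,)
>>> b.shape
(19,)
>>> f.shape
(37, 37)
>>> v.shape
(19, 19, 37, 19)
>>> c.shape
(13, 19, 19, 19)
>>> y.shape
(19, 19, 19, 37)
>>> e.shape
(37, 37, 19, 19, 19)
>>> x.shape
(37, 37)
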